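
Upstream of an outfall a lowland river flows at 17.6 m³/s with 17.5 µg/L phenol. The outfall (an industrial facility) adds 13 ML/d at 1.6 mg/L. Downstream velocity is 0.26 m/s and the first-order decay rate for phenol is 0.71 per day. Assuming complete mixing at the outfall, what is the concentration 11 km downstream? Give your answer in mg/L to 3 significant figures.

0.0218 mg/L

13 ML/d = 0.1505 m³/s.
17.5 µg/L = 0.0175 mg/L.
After complete mixing, C₀ = (0.1505·1.6 + 17.6·0.0175) / 17.75 = 0.03091 mg/L.
Travel time t = 1.1e+04 m / 0.26 m/s = 4.231e+04 s = 0.4897 d.
C = 0.03091·exp(−0.71·0.4897) = 0.03091·0.7063 = 0.02184 mg/L.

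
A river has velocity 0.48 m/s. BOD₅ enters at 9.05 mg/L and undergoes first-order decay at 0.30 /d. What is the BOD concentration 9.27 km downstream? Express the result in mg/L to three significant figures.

Travel time t = 9.27 km / 0.48 m/s = 9270/0.48 = 1.931e+04 s = 0.2235 d.
First-order decay: C = 9.05·exp(−0.30·0.2235) = 9.05·0.9351 = 8.463 mg/L.

8.46 mg/L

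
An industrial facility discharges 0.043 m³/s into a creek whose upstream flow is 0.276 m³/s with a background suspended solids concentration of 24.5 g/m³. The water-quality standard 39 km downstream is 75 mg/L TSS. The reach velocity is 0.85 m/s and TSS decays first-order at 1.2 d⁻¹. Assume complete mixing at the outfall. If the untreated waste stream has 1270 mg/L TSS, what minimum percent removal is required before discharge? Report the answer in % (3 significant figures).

Travel time to the compliance point: t = 3.9e+04/0.85 = 4.588e+04 s = 0.531 d; decay factor exp(−1.2·0.531) = 0.5287.
So the concentration just after mixing may be at most 75/0.5287 = 141.8 mg/L.
Mass balance: 141.8·0.319 = 0.043·Cₑ + 0.276·24.5.
Cₑ = (45.25 − 6.762) / 0.043 = 895 mg/L.
Required removal = 1 − 895/1270 = 29.52 %.

29.5 %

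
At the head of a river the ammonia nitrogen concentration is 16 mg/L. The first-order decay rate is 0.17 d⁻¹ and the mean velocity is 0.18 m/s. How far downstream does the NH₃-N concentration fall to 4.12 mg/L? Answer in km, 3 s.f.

From C = C₀·e^(−kt), t = ln(C₀/C)/k = ln(16/4.12)/0.17 = 1.357/0.17 = 7.981 d.
Distance = v·t = 0.18 m/s × 6.895e+05 s = 1.241e+05 m = 124.1 km.

124 km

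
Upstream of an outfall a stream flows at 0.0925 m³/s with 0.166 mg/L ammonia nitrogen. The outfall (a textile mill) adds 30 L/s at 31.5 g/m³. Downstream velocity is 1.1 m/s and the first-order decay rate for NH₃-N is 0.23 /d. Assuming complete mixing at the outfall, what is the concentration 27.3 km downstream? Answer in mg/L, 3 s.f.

7.34 mg/L

30 L/s = 0.03 m³/s.
After complete mixing, C₀ = (0.03·31.5 + 0.0925·0.166) / 0.1225 = 7.84 mg/L.
Travel time t = 2.73e+04 m / 1.1 m/s = 2.482e+04 s = 0.2872 d.
C = 7.84·exp(−0.23·0.2872) = 7.84·0.9361 = 7.338 mg/L.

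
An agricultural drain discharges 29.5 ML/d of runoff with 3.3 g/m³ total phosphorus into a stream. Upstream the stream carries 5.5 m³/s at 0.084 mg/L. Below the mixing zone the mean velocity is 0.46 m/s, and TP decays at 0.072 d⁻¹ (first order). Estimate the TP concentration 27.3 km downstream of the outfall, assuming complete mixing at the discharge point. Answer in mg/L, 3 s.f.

29.5 ML/d = 0.3414 m³/s.
After complete mixing, C₀ = (0.3414·3.3 + 5.5·0.084) / 5.841 = 0.272 mg/L.
Travel time t = 2.73e+04 m / 0.46 m/s = 5.935e+04 s = 0.6869 d.
C = 0.272·exp(−0.072·0.6869) = 0.272·0.9517 = 0.2589 mg/L.

0.259 mg/L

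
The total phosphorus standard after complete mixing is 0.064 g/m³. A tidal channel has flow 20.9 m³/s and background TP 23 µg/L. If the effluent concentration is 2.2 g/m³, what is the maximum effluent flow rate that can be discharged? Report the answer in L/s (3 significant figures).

401 L/s

23 µg/L = 0.023 mg/L.
Mass balance at complete mixing: C_std·(Q_w + Q_r) = Q_w·C_e + Q_r·C_b.
Rearranging, Q_w = Q_r·(C_std − C_b)/(C_e − C_std) = 20.9·(0.064 − 0.023) / (2.2 − 0.064) = 0.4012 m³/s.
= 401.2 L/s.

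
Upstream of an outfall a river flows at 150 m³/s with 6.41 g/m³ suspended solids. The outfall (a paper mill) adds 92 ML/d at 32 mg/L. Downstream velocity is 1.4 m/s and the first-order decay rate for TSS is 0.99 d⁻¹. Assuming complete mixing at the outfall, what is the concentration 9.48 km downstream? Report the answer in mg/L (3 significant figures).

6.10 mg/L

92 ML/d = 1.065 m³/s.
After complete mixing, C₀ = (1.065·32 + 150·6.41) / 151.1 = 6.59 mg/L.
Travel time t = 9480 m / 1.4 m/s = 6771 s = 0.07837 d.
C = 6.59·exp(−0.99·0.07837) = 6.59·0.9253 = 6.098 mg/L.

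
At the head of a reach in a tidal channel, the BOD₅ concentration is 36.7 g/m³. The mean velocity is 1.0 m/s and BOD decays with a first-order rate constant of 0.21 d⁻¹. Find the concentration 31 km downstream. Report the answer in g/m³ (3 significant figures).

34.0 g/m³

Travel time t = 31 km / 1.0 m/s = 3.1e+04/1.0 = 3.1e+04 s = 0.3588 d.
First-order decay: C = 36.7·exp(−0.21·0.3588) = 36.7·0.9274 = 34.04 g/m³.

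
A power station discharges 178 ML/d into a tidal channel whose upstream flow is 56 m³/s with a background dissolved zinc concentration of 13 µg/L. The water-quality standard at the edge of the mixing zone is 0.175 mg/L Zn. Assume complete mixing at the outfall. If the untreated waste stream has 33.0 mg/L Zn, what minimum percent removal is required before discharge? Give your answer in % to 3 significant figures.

178 ML/d = 2.06 m³/s.
13 µg/L = 0.013 mg/L.
Mass balance: 0.175·58.06 = 2.06·Cₑ + 56·0.013.
Cₑ = (10.16 − 0.728) / 2.06 = 4.578 mg/L.
Required removal = 1 − 4.578/33.0 = 86.13 %.

86.1 %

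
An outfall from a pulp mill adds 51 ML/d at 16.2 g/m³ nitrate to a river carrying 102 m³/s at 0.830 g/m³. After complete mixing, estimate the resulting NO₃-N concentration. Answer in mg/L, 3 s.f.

0.918 mg/L

51 ML/d = 0.5903 m³/s.
Conservation of mass across the mixing zone: C = (0.5903·16.2 + 102·0.83) / (0.5903 + 102) = 94.22/102.6 = 0.9184 mg/L.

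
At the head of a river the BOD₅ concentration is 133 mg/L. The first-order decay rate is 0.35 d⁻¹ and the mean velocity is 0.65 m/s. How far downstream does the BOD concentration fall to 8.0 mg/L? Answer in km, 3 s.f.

From C = C₀·e^(−kt), t = ln(C₀/C)/k = ln(133/8.0)/0.35 = 2.811/0.35 = 8.031 d.
Distance = v·t = 0.65 m/s × 6.939e+05 s = 4.51e+05 m = 451 km.

451 km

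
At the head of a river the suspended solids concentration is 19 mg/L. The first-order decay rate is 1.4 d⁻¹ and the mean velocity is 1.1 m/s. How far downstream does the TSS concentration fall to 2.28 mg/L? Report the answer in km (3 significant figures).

From C = C₀·e^(−kt), t = ln(C₀/C)/k = ln(19/2.28)/1.4 = 2.12/1.4 = 1.514 d.
Distance = v·t = 1.1 m/s × 1.309e+05 s = 1.439e+05 m = 143.9 km.

144 km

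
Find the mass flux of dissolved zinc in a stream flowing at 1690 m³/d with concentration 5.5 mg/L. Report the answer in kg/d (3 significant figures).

9.29 kg/d

1690 m³/d = 0.01956 m³/s.
Mass flux = Q·C = 0.01956 m³/s × 5.5 g/m³ = 0.1076 g/s.
= 0.1076 g/s × 86.4 = 9.295 kg/d.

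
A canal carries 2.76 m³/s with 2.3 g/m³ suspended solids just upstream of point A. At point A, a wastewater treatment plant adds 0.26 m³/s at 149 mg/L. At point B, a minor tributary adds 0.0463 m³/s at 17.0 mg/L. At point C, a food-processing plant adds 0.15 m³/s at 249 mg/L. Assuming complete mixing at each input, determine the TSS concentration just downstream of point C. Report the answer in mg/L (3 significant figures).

25.9 mg/L

After input A: C = (2.76·2.3 + 0.26·149) / 3.02 = 14.93 mg/L.
After input B: C = (3.02·14.93 + 0.0463·17) / 3.066 = 14.96 mg/L.
After input C: C = (3.066·14.96 + 0.15·249) / 3.216 = 25.88 mg/L.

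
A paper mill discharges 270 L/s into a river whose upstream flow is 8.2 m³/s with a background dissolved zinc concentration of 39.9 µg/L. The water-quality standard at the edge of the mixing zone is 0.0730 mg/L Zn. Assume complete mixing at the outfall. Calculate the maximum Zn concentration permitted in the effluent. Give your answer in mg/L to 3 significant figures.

1.08 mg/L

270 L/s = 0.27 m³/s.
39.9 µg/L = 0.0399 mg/L.
Mass balance: 0.073·8.47 = 0.27·Cₑ + 8.2·0.0399.
Cₑ = (0.6183 − 0.3272) / 0.27 = 1.078 mg/L.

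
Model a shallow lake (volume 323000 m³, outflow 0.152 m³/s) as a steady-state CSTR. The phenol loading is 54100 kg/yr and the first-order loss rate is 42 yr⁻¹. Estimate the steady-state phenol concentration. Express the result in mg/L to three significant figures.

Outflow Q = 0.152 m³/s × 3.156e+07 s/yr = 4.797e+06 m³/yr.
Steady-state CSTR mass balance: W = Q·C + k·V·C, so C = W/(Q + kV).
Q + kV = 4.797e+06 + 42·323000 = 1.836e+07 m³/yr.
C = 54100/1.836e+07 = 0.002946 kg/m³ = 2.946 mg/L.

2.95 mg/L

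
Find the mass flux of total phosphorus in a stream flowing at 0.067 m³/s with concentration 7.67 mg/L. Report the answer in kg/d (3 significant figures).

Mass flux = Q·C = 0.067 m³/s × 7.67 g/m³ = 0.5139 g/s.
= 0.5139 g/s × 86.4 = 44.4 kg/d.

44.4 kg/d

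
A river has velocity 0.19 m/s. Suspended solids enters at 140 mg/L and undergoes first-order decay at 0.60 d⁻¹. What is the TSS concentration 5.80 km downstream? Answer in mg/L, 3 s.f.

Travel time t = 5.80 km / 0.19 m/s = 5800/0.19 = 3.053e+04 s = 0.3533 d.
First-order decay: C = 140·exp(−0.60·0.3533) = 140·0.809 = 113.3 mg/L.

113 mg/L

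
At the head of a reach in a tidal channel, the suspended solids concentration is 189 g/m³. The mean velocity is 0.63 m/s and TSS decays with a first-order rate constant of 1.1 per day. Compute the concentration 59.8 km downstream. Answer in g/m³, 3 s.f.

56.4 g/m³

Travel time t = 59.8 km / 0.63 m/s = 5.98e+04/0.63 = 9.492e+04 s = 1.099 d.
First-order decay: C = 189·exp(−1.1·1.099) = 189·0.2987 = 56.44 g/m³.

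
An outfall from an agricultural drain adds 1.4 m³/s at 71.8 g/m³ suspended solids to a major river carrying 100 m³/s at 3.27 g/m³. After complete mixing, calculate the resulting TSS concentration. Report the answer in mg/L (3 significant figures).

4.22 mg/L

Flow-weighted mixing gives C = (1.4·71.8 + 100·3.27) / (1.4 + 100) = 427.5/101.4 = 4.216 mg/L.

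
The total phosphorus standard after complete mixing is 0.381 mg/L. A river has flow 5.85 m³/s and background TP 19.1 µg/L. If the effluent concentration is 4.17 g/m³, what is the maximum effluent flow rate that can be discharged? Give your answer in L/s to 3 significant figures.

559 L/s

19.1 µg/L = 0.0191 mg/L.
Mass balance at complete mixing: C_std·(Q_w + Q_r) = Q_w·C_e + Q_r·C_b.
Rearranging, Q_w = Q_r·(C_std − C_b)/(C_e − C_std) = 5.85·(0.381 − 0.0191) / (4.17 − 0.381) = 0.5588 m³/s.
= 558.8 L/s.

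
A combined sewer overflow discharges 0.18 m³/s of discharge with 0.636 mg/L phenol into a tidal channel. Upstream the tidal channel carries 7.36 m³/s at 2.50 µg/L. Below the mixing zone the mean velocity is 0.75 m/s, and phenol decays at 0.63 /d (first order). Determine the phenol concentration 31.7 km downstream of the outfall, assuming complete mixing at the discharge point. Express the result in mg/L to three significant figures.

0.0129 mg/L

2.50 µg/L = 0.0025 mg/L.
After complete mixing, C₀ = (0.18·0.636 + 7.36·0.0025) / 7.54 = 0.01762 mg/L.
Travel time t = 3.17e+04 m / 0.75 m/s = 4.227e+04 s = 0.4892 d.
C = 0.01762·exp(−0.63·0.4892) = 0.01762·0.7348 = 0.01295 mg/L.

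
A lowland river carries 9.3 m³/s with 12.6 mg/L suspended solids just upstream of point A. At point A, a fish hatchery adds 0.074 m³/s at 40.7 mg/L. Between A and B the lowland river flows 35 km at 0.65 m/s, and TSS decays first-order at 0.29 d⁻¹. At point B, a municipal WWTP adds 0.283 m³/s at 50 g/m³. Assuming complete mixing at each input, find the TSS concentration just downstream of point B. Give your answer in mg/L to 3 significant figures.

11.9 mg/L

After input A: C = (9.3·12.6 + 0.074·40.7) / 9.374 = 12.82 mg/L.
Over the 35 km reach to input B (t = 5.385e+04 s = 0.6232 d), decay gives C = 12.82·exp(−0.29·0.6232) = 10.7 mg/L.
After input B: C = (9.374·10.7 + 0.283·50) / 9.657 = 11.85 mg/L.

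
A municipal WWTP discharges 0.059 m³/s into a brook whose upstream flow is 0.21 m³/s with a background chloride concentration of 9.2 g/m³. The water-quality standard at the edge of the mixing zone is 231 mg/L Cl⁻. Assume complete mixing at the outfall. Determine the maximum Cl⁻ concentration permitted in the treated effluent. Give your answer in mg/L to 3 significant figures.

1020 mg/L

Mass balance: 231·0.269 = 0.059·Cₑ + 0.21·9.2.
Cₑ = (62.14 − 1.932) / 0.059 = 1020 mg/L.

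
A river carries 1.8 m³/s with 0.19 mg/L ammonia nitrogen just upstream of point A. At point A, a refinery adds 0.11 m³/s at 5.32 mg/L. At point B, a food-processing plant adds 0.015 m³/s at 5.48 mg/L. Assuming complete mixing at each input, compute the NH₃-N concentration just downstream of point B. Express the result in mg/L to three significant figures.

After input A: C = (1.8·0.19 + 0.11·5.32) / 1.91 = 0.4854 mg/L.
After input B: C = (1.91·0.4854 + 0.015·5.48) / 1.925 = 0.5244 mg/L.

0.524 mg/L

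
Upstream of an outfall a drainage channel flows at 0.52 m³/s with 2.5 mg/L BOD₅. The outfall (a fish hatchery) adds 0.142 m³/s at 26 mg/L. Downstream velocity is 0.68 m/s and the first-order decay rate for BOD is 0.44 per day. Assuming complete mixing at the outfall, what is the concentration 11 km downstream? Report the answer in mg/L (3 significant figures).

6.94 mg/L

After complete mixing, C₀ = (0.142·26 + 0.52·2.5) / 0.662 = 7.541 mg/L.
Travel time t = 1.1e+04 m / 0.68 m/s = 1.618e+04 s = 0.1872 d.
C = 7.541·exp(−0.44·0.1872) = 7.541·0.9209 = 6.944 mg/L.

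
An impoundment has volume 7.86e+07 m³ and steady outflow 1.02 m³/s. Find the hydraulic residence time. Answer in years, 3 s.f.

Q = 1.02 m³/s × 3.156e+07 s/yr = 3.219e+07 m³/yr.
Hydraulic residence time τ = V/Q = 7.86e+07/3.219e+07 = 2.442 yr.

2.44 yr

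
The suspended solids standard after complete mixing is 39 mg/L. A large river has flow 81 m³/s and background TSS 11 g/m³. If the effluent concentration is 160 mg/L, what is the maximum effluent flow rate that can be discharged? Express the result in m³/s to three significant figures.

Mass balance at complete mixing: C_std·(Q_w + Q_r) = Q_w·C_e + Q_r·C_b.
Rearranging, Q_w = Q_r·(C_std − C_b)/(C_e − C_std) = 81·(39 − 11) / (160 − 39) = 18.74 m³/s.

18.7 m³/s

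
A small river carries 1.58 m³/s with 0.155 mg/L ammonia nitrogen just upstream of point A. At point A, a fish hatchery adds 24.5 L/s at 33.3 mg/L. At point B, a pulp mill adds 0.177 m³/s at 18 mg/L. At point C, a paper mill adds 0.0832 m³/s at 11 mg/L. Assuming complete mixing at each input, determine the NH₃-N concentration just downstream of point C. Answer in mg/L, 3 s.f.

24.5 L/s = 0.0245 m³/s.
After input A: C = (1.58·0.155 + 0.0245·33.3) / 1.605 = 0.6611 mg/L.
After input B: C = (1.605·0.6611 + 0.177·18) / 1.782 = 2.384 mg/L.
After input C: C = (1.782·2.384 + 0.0832·11) / 1.865 = 2.768 mg/L.

2.77 mg/L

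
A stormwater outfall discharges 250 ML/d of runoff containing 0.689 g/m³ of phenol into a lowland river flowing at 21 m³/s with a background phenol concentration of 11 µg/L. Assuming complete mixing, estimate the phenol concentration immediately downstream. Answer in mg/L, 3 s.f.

250 ML/d = 2.894 m³/s.
11 µg/L = 0.011 mg/L.
Conservation of mass across the mixing zone: C = (2.894·0.689 + 21·0.011) / (2.894 + 21) = 2.225/23.89 = 0.09311 mg/L.

0.0931 mg/L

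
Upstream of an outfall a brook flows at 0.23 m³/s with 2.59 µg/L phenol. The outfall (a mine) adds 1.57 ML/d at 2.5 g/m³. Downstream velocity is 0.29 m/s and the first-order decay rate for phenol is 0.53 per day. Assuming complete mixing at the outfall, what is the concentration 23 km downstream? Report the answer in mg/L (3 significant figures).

0.114 mg/L

1.57 ML/d = 0.01817 m³/s.
2.59 µg/L = 0.00259 mg/L.
After complete mixing, C₀ = (0.01817·2.5 + 0.23·0.00259) / 0.2482 = 0.1855 mg/L.
Travel time t = 2.3e+04 m / 0.29 m/s = 7.931e+04 s = 0.9179 d.
C = 0.1855·exp(−0.53·0.9179) = 0.1855·0.6148 = 0.114 mg/L.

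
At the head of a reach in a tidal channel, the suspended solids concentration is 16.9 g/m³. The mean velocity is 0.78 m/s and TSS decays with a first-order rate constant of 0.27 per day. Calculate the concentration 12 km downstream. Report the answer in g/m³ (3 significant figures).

Travel time t = 12 km / 0.78 m/s = 1.2e+04/0.78 = 1.538e+04 s = 0.1781 d.
First-order decay: C = 16.9·exp(−0.27·0.1781) = 16.9·0.9531 = 16.11 g/m³.

16.1 g/m³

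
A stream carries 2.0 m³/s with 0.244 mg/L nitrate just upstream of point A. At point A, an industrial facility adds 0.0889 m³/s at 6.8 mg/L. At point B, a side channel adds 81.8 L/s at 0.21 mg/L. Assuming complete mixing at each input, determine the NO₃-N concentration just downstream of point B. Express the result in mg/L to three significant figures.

After input A: C = (2·0.244 + 0.0889·6.8) / 2.089 = 0.523 mg/L.
81.8 L/s = 0.0818 m³/s.
After input B: C = (2.089·0.523 + 0.0818·0.21) / 2.171 = 0.5112 mg/L.

0.511 mg/L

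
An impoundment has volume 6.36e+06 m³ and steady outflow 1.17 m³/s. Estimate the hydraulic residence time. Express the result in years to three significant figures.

0.172 yr

Q = 1.17 m³/s × 3.156e+07 s/yr = 3.692e+07 m³/yr.
Hydraulic residence time τ = V/Q = 6.36e+06/3.692e+07 = 0.1723 yr.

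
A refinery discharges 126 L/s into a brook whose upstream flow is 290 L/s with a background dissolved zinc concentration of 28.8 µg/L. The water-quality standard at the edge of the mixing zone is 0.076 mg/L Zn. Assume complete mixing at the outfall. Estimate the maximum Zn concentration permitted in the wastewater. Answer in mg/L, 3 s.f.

126 L/s = 0.126 m³/s.
290 L/s = 0.29 m³/s.
28.8 µg/L = 0.0288 mg/L.
Mass balance: 0.076·0.416 = 0.126·Cₑ + 0.29·0.0288.
Cₑ = (0.03162 − 0.008352) / 0.126 = 0.1846 mg/L.

0.185 mg/L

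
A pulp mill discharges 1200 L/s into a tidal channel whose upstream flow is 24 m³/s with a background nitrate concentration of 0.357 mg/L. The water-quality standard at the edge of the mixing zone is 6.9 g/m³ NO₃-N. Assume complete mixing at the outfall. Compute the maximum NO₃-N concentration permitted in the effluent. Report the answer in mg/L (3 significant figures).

138 mg/L

1200 L/s = 1.2 m³/s.
Mass balance: 6.9·25.2 = 1.2·Cₑ + 24·0.357.
Cₑ = (173.9 − 8.568) / 1.2 = 137.8 mg/L.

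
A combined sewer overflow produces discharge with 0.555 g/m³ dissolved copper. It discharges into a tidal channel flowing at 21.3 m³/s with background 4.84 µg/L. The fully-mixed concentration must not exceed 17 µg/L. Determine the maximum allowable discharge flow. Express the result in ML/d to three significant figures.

4.84 µg/L = 0.00484 mg/L.
17 µg/L = 0.017 mg/L.
Mass balance at complete mixing: C_std·(Q_w + Q_r) = Q_w·C_e + Q_r·C_b.
Rearranging, Q_w = Q_r·(C_std − C_b)/(C_e − C_std) = 21.3·(0.017 − 0.00484) / (0.555 − 0.017) = 0.4814 m³/s.
= 41.6 ML/d.

41.6 ML/d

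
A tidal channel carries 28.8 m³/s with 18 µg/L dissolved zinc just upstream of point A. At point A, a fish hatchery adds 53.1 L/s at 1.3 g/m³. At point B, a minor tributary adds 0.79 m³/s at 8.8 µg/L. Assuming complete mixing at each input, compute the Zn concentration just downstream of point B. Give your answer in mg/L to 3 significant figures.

18 µg/L = 0.018 mg/L.
53.1 L/s = 0.0531 m³/s.
After input A: C = (28.8·0.018 + 0.0531·1.3) / 28.85 = 0.02036 mg/L.
8.8 µg/L = 0.0088 mg/L.
After input B: C = (28.85·0.02036 + 0.79·0.0088) / 29.64 = 0.02005 mg/L.

0.0201 mg/L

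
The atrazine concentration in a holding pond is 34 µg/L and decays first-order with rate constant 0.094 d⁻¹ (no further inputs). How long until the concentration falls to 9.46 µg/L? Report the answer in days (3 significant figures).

13.6 d

t = ln(C₀/C)/k = ln(34/9.46)/0.094 = 1.279/0.094 = 13.61 d.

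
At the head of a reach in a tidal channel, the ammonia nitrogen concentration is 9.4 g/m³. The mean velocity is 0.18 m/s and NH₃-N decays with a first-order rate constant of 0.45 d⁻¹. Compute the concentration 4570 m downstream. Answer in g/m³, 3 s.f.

8.24 g/m³

Travel time t = 4570 m / 0.18 m/s = 4570/0.18 = 2.539e+04 s = 0.2939 d.
First-order decay: C = 9.4·exp(−0.45·0.2939) = 9.4·0.8761 = 8.236 g/m³.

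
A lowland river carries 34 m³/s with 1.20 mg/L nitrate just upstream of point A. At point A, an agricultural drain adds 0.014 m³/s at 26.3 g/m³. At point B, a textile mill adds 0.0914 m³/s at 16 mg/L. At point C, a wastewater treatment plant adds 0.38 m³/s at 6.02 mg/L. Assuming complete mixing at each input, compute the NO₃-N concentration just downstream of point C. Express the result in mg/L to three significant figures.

After input A: C = (34·1.2 + 0.014·26.3) / 34.01 = 1.21 mg/L.
After input B: C = (34.01·1.21 + 0.0914·16) / 34.11 = 1.25 mg/L.
After input C: C = (34.11·1.25 + 0.38·6.02) / 34.49 = 1.303 mg/L.

1.30 mg/L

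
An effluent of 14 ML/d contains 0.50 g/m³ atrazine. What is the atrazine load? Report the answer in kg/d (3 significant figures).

14 ML/d = 0.162 m³/s.
Mass flux = Q·C = 0.162 m³/s × 0.5 g/m³ = 0.08102 g/s.
= 0.08102 g/s × 86.4 = 7 kg/d.

7.00 kg/d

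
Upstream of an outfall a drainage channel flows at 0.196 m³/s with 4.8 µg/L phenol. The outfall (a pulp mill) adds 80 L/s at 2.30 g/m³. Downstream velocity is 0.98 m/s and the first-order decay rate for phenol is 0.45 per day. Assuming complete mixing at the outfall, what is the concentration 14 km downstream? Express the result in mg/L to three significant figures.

0.622 mg/L

80 L/s = 0.08 m³/s.
4.8 µg/L = 0.0048 mg/L.
After complete mixing, C₀ = (0.08·2.3 + 0.196·0.0048) / 0.276 = 0.6701 mg/L.
Travel time t = 1.4e+04 m / 0.98 m/s = 1.429e+04 s = 0.1653 d.
C = 0.6701·exp(−0.45·0.1653) = 0.6701·0.9283 = 0.622 mg/L.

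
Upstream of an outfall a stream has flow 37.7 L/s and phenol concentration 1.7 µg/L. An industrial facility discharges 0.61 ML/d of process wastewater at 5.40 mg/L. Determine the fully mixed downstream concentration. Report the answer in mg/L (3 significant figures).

0.61 ML/d = 0.00706 m³/s.
37.7 L/s = 0.0377 m³/s.
1.7 µg/L = 0.0017 mg/L.
Flow-weighted mixing gives C = (0.00706·5.4 + 0.0377·0.0017) / (0.00706 + 0.0377) = 0.03819/0.04476 = 0.8532 mg/L.

0.853 mg/L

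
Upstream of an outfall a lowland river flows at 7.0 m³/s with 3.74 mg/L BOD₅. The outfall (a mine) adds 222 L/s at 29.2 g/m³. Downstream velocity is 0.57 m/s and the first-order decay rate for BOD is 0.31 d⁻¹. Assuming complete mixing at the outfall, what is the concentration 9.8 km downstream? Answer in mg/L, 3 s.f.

222 L/s = 0.222 m³/s.
After complete mixing, C₀ = (0.222·29.2 + 7·3.74) / 7.222 = 4.523 mg/L.
Travel time t = 9800 m / 0.57 m/s = 1.719e+04 s = 0.199 d.
C = 4.523·exp(−0.31·0.199) = 4.523·0.9402 = 4.252 mg/L.

4.25 mg/L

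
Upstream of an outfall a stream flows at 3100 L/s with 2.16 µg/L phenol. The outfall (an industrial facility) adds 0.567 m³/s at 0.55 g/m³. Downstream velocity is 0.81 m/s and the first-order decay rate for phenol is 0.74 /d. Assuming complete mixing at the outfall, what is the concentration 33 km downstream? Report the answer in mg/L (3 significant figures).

3100 L/s = 3.1 m³/s.
2.16 µg/L = 0.00216 mg/L.
After complete mixing, C₀ = (0.567·0.55 + 3.1·0.00216) / 3.667 = 0.08687 mg/L.
Travel time t = 3.3e+04 m / 0.81 m/s = 4.074e+04 s = 0.4715 d.
C = 0.08687·exp(−0.74·0.4715) = 0.08687·0.7054 = 0.06128 mg/L.

0.0613 mg/L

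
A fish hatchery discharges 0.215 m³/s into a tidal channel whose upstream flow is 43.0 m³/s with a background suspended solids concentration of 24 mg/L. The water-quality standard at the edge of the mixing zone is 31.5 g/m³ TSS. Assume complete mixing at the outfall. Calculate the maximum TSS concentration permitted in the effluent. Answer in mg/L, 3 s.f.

Mass balance: 31.5·43.22 = 0.215·Cₑ + 43·24.
Cₑ = (1361 − 1032) / 0.215 = 1532 mg/L.

1530 mg/L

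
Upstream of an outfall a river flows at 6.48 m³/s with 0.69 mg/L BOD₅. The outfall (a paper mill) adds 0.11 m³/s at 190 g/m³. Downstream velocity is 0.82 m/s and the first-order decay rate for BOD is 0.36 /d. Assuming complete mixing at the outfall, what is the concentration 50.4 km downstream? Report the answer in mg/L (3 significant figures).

After complete mixing, C₀ = (0.11·190 + 6.48·0.69) / 6.59 = 3.85 mg/L.
Travel time t = 5.04e+04 m / 0.82 m/s = 6.146e+04 s = 0.7114 d.
C = 3.85·exp(−0.36·0.7114) = 3.85·0.7741 = 2.98 mg/L.

2.98 mg/L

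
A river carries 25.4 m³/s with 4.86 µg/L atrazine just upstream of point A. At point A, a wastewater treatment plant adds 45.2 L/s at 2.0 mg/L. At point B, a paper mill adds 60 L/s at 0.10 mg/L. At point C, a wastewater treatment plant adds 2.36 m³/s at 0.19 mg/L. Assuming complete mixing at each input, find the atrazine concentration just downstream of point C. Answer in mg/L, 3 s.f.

4.86 µg/L = 0.00486 mg/L.
45.2 L/s = 0.0452 m³/s.
After input A: C = (25.4·0.00486 + 0.0452·2) / 25.45 = 0.008404 mg/L.
60 L/s = 0.06 m³/s.
After input B: C = (25.45·0.008404 + 0.06·0.1) / 25.51 = 0.00862 mg/L.
After input C: C = (25.51·0.00862 + 2.36·0.19) / 27.87 = 0.02398 mg/L.

0.0240 mg/L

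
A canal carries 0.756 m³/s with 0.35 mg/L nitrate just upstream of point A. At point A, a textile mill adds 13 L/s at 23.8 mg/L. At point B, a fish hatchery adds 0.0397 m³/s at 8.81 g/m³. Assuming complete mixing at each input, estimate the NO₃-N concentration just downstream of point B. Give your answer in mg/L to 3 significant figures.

13 L/s = 0.013 m³/s.
After input A: C = (0.756·0.35 + 0.013·23.8) / 0.769 = 0.7464 mg/L.
After input B: C = (0.769·0.7464 + 0.0397·8.81) / 0.8087 = 1.142 mg/L.

1.14 mg/L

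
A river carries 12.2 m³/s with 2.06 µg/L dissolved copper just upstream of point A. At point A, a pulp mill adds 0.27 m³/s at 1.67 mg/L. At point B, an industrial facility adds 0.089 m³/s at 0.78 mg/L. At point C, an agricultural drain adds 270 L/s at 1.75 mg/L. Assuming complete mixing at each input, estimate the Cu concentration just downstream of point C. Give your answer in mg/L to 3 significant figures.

0.0793 mg/L

2.06 µg/L = 0.00206 mg/L.
After input A: C = (12.2·0.00206 + 0.27·1.67) / 12.47 = 0.03817 mg/L.
After input B: C = (12.47·0.03817 + 0.089·0.78) / 12.56 = 0.04343 mg/L.
270 L/s = 0.27 m³/s.
After input C: C = (12.56·0.04343 + 0.27·1.75) / 12.83 = 0.07935 mg/L.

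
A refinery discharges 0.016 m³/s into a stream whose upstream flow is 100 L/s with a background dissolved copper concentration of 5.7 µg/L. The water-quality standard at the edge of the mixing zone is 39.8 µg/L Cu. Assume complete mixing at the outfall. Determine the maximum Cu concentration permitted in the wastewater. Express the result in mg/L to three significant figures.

0.253 mg/L

100 L/s = 0.1 m³/s.
5.7 µg/L = 0.0057 mg/L.
39.8 µg/L = 0.0398 mg/L.
Mass balance: 0.0398·0.116 = 0.016·Cₑ + 0.1·0.0057.
Cₑ = (0.004617 − 0.00057) / 0.016 = 0.2529 mg/L.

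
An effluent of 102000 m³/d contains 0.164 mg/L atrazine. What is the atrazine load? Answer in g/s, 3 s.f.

102000 m³/d = 1.181 m³/s.
Mass flux = Q·C = 1.181 m³/s × 0.164 g/m³ = 0.1936 g/s.

0.194 g/s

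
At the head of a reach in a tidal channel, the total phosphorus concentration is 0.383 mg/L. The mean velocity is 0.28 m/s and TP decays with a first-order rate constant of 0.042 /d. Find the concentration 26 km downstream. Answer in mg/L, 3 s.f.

Travel time t = 26 km / 0.28 m/s = 2.6e+04/0.28 = 9.286e+04 s = 1.075 d.
First-order decay: C = 0.383·exp(−0.042·1.075) = 0.383·0.9559 = 0.3661 mg/L.

0.366 mg/L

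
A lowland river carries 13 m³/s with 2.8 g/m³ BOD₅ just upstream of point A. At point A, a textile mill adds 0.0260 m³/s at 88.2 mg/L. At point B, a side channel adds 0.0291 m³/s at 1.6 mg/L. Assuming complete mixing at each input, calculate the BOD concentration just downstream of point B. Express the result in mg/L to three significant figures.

2.97 mg/L

After input A: C = (13·2.8 + 0.026·88.2) / 13.03 = 2.97 mg/L.
After input B: C = (13.03·2.97 + 0.0291·1.6) / 13.06 = 2.967 mg/L.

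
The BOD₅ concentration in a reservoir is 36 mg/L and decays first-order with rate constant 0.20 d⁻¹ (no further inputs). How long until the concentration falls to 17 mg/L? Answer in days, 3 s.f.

3.75 d

t = ln(C₀/C)/k = ln(36/17)/0.20 = 0.7503/0.20 = 3.752 d.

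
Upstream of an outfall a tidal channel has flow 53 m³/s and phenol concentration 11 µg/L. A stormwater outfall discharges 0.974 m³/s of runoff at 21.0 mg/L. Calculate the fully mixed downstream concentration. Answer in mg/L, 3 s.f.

11 µg/L = 0.011 mg/L.
Flow-weighted mixing gives C = (0.974·21 + 53·0.011) / (0.974 + 53) = 21.04/53.97 = 0.3898 mg/L.

0.390 mg/L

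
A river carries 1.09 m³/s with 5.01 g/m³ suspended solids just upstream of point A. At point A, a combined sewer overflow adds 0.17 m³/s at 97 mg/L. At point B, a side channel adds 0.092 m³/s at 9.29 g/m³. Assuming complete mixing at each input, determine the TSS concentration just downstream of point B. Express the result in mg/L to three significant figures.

16.9 mg/L

After input A: C = (1.09·5.01 + 0.17·97) / 1.26 = 17.42 mg/L.
After input B: C = (1.26·17.42 + 0.092·9.29) / 1.352 = 16.87 mg/L.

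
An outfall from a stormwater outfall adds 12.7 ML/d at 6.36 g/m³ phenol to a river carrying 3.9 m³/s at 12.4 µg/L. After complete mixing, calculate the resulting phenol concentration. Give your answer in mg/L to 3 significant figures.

12.7 ML/d = 0.147 m³/s.
12.4 µg/L = 0.0124 mg/L.
Conservation of mass across the mixing zone: C = (0.147·6.36 + 3.9·0.0124) / (0.147 + 3.9) = 0.9832/4.047 = 0.243 mg/L.

0.243 mg/L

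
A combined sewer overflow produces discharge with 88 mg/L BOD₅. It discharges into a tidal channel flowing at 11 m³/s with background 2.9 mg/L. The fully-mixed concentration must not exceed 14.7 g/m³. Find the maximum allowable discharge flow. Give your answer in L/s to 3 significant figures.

1770 L/s

Mass balance at complete mixing: C_std·(Q_w + Q_r) = Q_w·C_e + Q_r·C_b.
Rearranging, Q_w = Q_r·(C_std − C_b)/(C_e − C_std) = 11·(14.7 − 2.9) / (88 − 14.7) = 1.771 m³/s.
= 1771 L/s.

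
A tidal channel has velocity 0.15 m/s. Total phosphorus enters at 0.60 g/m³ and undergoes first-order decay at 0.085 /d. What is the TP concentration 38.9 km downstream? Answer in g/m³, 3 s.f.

0.465 g/m³

Travel time t = 38.9 km / 0.15 m/s = 3.89e+04/0.15 = 2.593e+05 s = 3.002 d.
First-order decay: C = 0.60·exp(−0.085·3.002) = 0.60·0.7748 = 0.4649 g/m³.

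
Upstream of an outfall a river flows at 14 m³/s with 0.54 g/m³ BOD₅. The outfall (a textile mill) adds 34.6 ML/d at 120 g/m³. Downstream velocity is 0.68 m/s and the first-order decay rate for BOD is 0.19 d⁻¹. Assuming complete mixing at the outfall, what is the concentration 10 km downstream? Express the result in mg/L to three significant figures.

3.74 mg/L

34.6 ML/d = 0.4005 m³/s.
After complete mixing, C₀ = (0.4005·120 + 14·0.54) / 14.4 = 3.862 mg/L.
Travel time t = 1e+04 m / 0.68 m/s = 1.471e+04 s = 0.1702 d.
C = 3.862·exp(−0.19·0.1702) = 3.862·0.9682 = 3.739 mg/L.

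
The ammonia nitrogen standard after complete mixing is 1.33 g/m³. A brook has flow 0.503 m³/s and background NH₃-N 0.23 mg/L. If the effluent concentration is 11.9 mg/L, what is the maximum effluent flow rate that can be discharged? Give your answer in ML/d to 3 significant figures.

4.52 ML/d

Mass balance at complete mixing: C_std·(Q_w + Q_r) = Q_w·C_e + Q_r·C_b.
Rearranging, Q_w = Q_r·(C_std − C_b)/(C_e − C_std) = 0.503·(1.33 − 0.23) / (11.9 − 1.33) = 0.05235 m³/s.
= 4.523 ML/d.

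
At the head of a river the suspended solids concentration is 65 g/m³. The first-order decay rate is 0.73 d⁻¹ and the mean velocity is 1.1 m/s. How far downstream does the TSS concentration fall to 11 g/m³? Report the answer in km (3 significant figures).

231 km

From C = C₀·e^(−kt), t = ln(C₀/C)/k = ln(65/11)/0.73 = 1.776/0.73 = 2.434 d.
Distance = v·t = 1.1 m/s × 2.103e+05 s = 2.313e+05 m = 231.3 km.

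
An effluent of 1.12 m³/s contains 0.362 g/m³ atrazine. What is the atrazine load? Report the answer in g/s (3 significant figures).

0.405 g/s

Mass flux = Q·C = 1.12 m³/s × 0.362 g/m³ = 0.4054 g/s.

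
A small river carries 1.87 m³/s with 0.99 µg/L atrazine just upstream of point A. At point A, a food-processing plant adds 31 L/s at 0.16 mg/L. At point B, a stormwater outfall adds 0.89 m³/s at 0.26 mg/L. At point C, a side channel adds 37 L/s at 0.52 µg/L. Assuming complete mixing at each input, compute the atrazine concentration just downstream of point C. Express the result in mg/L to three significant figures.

0.99 µg/L = 0.00099 mg/L.
31 L/s = 0.031 m³/s.
After input A: C = (1.87·0.00099 + 0.031·0.16) / 1.901 = 0.003583 mg/L.
After input B: C = (1.901·0.003583 + 0.89·0.26) / 2.791 = 0.08535 mg/L.
37 L/s = 0.037 m³/s.
0.52 µg/L = 0.00052 mg/L.
After input C: C = (2.791·0.08535 + 0.037·0.00052) / 2.828 = 0.08424 mg/L.

0.0842 mg/L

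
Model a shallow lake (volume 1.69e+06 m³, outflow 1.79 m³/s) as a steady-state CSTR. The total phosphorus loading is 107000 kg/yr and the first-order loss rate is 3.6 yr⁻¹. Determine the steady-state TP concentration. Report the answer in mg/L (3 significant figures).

Outflow Q = 1.79 m³/s × 3.156e+07 s/yr = 5.649e+07 m³/yr.
Steady-state CSTR mass balance: W = Q·C + k·V·C, so C = W/(Q + kV).
Q + kV = 5.649e+07 + 3.6·1.69e+06 = 6.257e+07 m³/yr.
C = 107000/6.257e+07 = 0.00171 kg/m³ = 1.71 mg/L.

1.71 mg/L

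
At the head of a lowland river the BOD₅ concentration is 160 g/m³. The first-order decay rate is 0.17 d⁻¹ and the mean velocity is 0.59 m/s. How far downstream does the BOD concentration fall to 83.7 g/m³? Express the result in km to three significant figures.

194 km

From C = C₀·e^(−kt), t = ln(C₀/C)/k = ln(160/83.7)/0.17 = 0.6479/0.17 = 3.811 d.
Distance = v·t = 0.59 m/s × 3.293e+05 s = 1.943e+05 m = 194.3 km.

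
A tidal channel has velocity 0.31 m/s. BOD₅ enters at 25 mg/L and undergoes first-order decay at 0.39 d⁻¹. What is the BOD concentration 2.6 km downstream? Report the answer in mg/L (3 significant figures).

24.1 mg/L

Travel time t = 2.6 km / 0.31 m/s = 2600/0.31 = 8387 s = 0.09707 d.
First-order decay: C = 25·exp(−0.39·0.09707) = 25·0.9628 = 24.07 mg/L.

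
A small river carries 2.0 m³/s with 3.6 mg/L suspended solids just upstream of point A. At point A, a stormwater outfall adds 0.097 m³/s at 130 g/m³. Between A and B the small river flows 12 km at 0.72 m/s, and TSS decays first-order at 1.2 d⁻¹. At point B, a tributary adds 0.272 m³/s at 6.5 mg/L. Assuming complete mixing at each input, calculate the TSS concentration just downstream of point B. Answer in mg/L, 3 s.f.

After input A: C = (2·3.6 + 0.097·130) / 2.097 = 9.447 mg/L.
Over the 12 km reach to input B (t = 1.667e+04 s = 0.1929 d), decay gives C = 9.447·exp(−1.2·0.1929) = 7.495 mg/L.
After input B: C = (2.097·7.495 + 0.272·6.5) / 2.369 = 7.381 mg/L.

7.38 mg/L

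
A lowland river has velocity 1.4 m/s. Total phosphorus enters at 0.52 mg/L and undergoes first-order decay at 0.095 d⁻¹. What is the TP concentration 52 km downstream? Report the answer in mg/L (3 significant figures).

0.499 mg/L

Travel time t = 52 km / 1.4 m/s = 5.2e+04/1.4 = 3.714e+04 s = 0.4299 d.
First-order decay: C = 0.52·exp(−0.095·0.4299) = 0.52·0.96 = 0.4992 mg/L.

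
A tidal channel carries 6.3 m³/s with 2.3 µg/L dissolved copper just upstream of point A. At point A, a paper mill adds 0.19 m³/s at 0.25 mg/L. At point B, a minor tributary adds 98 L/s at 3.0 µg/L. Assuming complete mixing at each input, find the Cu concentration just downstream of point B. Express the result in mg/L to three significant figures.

0.00945 mg/L

2.3 µg/L = 0.0023 mg/L.
After input A: C = (6.3·0.0023 + 0.19·0.25) / 6.49 = 0.009552 mg/L.
98 L/s = 0.098 m³/s.
3.0 µg/L = 0.003 mg/L.
After input B: C = (6.49·0.009552 + 0.098·0.003) / 6.588 = 0.009454 mg/L.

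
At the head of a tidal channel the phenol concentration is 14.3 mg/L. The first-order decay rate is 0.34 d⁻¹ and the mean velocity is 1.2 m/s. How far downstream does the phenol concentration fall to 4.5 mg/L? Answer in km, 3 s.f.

From C = C₀·e^(−kt), t = ln(C₀/C)/k = ln(14.3/4.5)/0.34 = 1.156/0.34 = 3.401 d.
Distance = v·t = 1.2 m/s × 2.938e+05 s = 3.526e+05 m = 352.6 km.

353 km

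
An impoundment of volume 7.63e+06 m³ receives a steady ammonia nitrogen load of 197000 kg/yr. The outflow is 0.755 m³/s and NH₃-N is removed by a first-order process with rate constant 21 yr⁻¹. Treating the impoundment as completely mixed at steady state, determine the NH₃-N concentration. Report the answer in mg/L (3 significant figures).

Outflow Q = 0.755 m³/s × 3.156e+07 s/yr = 2.383e+07 m³/yr.
Steady-state CSTR mass balance: W = Q·C + k·V·C, so C = W/(Q + kV).
Q + kV = 2.383e+07 + 21·7.63e+06 = 1.841e+08 m³/yr.
C = 197000/1.841e+08 = 0.00107 kg/m³ = 1.07 mg/L.

1.07 mg/L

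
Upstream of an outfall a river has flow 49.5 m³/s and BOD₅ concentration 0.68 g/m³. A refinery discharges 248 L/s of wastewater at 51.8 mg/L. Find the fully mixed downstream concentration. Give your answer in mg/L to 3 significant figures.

0.935 mg/L

248 L/s = 0.248 m³/s.
Conservation of mass across the mixing zone: C = (0.248·51.8 + 49.5·0.68) / (0.248 + 49.5) = 46.51/49.75 = 0.9348 mg/L.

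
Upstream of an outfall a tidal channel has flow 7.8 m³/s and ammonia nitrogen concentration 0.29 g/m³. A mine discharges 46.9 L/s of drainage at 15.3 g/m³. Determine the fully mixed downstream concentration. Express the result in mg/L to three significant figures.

0.380 mg/L

46.9 L/s = 0.0469 m³/s.
Conservation of mass across the mixing zone: C = (0.0469·15.3 + 7.8·0.29) / (0.0469 + 7.8) = 2.98/7.847 = 0.3797 mg/L.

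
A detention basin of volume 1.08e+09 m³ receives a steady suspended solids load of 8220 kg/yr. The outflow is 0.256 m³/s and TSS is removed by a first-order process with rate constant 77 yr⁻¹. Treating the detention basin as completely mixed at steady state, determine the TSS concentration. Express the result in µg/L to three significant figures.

Outflow Q = 0.256 m³/s × 3.156e+07 s/yr = 8.079e+06 m³/yr.
Steady-state CSTR mass balance: W = Q·C + k·V·C, so C = W/(Q + kV).
Q + kV = 8.079e+06 + 77·1.08e+09 = 8.317e+10 m³/yr.
C = 8220/8.317e+10 = 9.884e-08 kg/m³ = 9.884e-05 mg/L = 0.09884 µg/L.

0.0988 µg/L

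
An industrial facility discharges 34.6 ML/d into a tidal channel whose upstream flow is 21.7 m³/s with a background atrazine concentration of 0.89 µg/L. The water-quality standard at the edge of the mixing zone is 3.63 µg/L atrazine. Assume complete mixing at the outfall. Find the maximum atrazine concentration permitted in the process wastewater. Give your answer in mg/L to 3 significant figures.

34.6 ML/d = 0.4005 m³/s.
0.89 µg/L = 0.00089 mg/L.
3.63 µg/L = 0.00363 mg/L.
Mass balance: 0.00363·22.1 = 0.4005·Cₑ + 21.7·0.00089.
Cₑ = (0.08022 − 0.01931) / 0.4005 = 0.1521 mg/L.

0.152 mg/L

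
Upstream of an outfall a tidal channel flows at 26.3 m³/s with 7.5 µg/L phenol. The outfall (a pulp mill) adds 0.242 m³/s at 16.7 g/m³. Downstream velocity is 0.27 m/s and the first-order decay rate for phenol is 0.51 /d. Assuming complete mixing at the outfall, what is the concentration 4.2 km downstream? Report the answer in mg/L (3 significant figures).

7.5 µg/L = 0.0075 mg/L.
After complete mixing, C₀ = (0.242·16.7 + 26.3·0.0075) / 26.54 = 0.1597 mg/L.
Travel time t = 4200 m / 0.27 m/s = 1.556e+04 s = 0.18 d.
C = 0.1597·exp(−0.51·0.18) = 0.1597·0.9123 = 0.1457 mg/L.

0.146 mg/L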